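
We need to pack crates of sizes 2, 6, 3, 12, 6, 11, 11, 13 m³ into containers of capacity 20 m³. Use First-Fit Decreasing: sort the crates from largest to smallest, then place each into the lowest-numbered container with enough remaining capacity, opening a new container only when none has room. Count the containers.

Sorted descending: 13, 12, 11, 11, 6, 6, 3, 2.
Put 13 m³ in container 1; 7 m³ remain.
Put 12 m³ in container 2; 8 m³ remain.
Put 11 m³ in container 3; 9 m³ remain.
Put 11 m³ in container 4; 9 m³ remain.
Put 6 m³ in container 1; 1 m³ remain.
Put 6 m³ in container 2; 2 m³ remain.
Put 3 m³ in container 3; 6 m³ remain.
Put 2 m³ in container 2; 0 m³ remain.

4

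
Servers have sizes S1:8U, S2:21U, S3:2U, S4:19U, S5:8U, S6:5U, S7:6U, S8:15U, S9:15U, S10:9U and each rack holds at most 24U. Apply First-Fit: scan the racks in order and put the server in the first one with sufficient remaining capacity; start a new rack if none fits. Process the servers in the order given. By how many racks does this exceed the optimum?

First-Fit: [8,2,8,5] [21] [19] [6,15] [15,9] → 5 racks.
Total size 108U; any packing needs at least ⌈108/24⌉ = 5 racks.
So 5 is already optimal.

0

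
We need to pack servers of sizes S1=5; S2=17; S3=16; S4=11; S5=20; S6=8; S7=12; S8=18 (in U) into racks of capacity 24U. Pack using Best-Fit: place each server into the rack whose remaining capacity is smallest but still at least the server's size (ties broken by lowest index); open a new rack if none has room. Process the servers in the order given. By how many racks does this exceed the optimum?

0

Best-Fit: [5,17] [16,8] [11,12] [20] [18] → 5 racks.
Total size 107U; any packing needs at least ⌈107/24⌉ = 5 racks.
So 5 is already optimal.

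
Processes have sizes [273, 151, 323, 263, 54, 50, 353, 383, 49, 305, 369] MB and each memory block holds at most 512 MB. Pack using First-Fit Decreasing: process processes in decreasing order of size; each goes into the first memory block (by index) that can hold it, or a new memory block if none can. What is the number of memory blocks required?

Sorted descending: 383, 369, 353, 323, 305, 273, 263, 151, 54, 50, 49.
383 MB → memory block 1 (remaining 129 MB)
369 MB → memory block 2 (remaining 143 MB)
353 MB → memory block 3 (remaining 159 MB)
323 MB → memory block 4 (remaining 189 MB)
305 MB → memory block 5 (remaining 207 MB)
273 MB → memory block 6 (remaining 239 MB)
263 MB → memory block 7 (remaining 249 MB)
151 MB → memory block 3 (remaining 8 MB)
54 MB → memory block 1 (remaining 75 MB)
50 MB → memory block 1 (remaining 25 MB)
49 MB → memory block 2 (remaining 94 MB)

7 memory blocks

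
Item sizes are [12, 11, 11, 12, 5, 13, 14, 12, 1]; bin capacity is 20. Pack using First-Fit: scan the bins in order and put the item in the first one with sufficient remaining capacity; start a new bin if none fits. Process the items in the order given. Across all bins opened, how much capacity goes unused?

49

12 → bin 1 (remaining 8)
11 → bin 2 (remaining 9)
11 → bin 3 (remaining 9)
12 → bin 4 (remaining 8)
5 → bin 1 (remaining 3)
13 → bin 5 (remaining 7)
14 → bin 6 (remaining 6)
12 → bin 7 (remaining 8)
1 → bin 1 (remaining 2)
7 bins × 20 = 140; used 91; unused 49.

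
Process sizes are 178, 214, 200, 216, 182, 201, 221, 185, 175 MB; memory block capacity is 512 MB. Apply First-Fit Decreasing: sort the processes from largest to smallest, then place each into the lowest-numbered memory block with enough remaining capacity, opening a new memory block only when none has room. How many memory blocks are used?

Sorted descending: 221, 216, 214, 201, 200, 185, 182, 178, 175.
221 MB → memory block 1 (remaining 291 MB)
216 MB → memory block 1 (remaining 75 MB)
214 MB → memory block 2 (remaining 298 MB)
201 MB → memory block 2 (remaining 97 MB)
200 MB → memory block 3 (remaining 312 MB)
185 MB → memory block 3 (remaining 127 MB)
182 MB → memory block 4 (remaining 330 MB)
178 MB → memory block 4 (remaining 152 MB)
175 MB → memory block 5 (remaining 337 MB)

5 memory blocks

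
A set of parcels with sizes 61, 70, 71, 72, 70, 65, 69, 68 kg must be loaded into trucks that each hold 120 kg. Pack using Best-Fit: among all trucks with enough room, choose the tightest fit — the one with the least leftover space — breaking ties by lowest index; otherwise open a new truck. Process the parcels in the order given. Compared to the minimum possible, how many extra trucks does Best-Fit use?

0

Best-Fit: [61] [70] [71] [72] [70] [65] [69] [68] → 8 trucks.
8 parcels exceed 60 kg (half the capacity), and no two of those can share a truck, so at least 8 trucks are needed.
So 8 is already optimal.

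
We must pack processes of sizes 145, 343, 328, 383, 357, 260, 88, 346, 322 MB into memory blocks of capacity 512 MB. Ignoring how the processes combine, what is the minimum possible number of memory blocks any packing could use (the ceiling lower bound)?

Total size = 145 + 343 + 328 + 383 + 357 + 260 + 88 + 346 + 322 = 2572 MB.
⌈2572 / 512⌉ = 6.

6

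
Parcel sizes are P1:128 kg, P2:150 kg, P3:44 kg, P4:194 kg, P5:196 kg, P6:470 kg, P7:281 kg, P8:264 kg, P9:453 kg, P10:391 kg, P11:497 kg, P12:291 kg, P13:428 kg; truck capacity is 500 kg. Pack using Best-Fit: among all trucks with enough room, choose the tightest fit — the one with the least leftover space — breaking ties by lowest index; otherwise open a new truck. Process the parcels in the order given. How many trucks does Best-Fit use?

P1 (128 kg) → truck 1 (remaining 372 kg)
P2 (150 kg) → truck 1 (remaining 222 kg)
P3 (44 kg) → truck 1 (remaining 178 kg)
P4 (194 kg) → truck 2 (remaining 306 kg)
P5 (196 kg) → truck 2 (remaining 110 kg)
P6 (470 kg) → truck 3 (remaining 30 kg)
P7 (281 kg) → truck 4 (remaining 219 kg)
P8 (264 kg) → truck 5 (remaining 236 kg)
P9 (453 kg) → truck 6 (remaining 47 kg)
P10 (391 kg) → truck 7 (remaining 109 kg)
P11 (497 kg) → truck 8 (remaining 3 kg)
P12 (291 kg) → truck 9 (remaining 209 kg)
P13 (428 kg) → truck 10 (remaining 72 kg)

10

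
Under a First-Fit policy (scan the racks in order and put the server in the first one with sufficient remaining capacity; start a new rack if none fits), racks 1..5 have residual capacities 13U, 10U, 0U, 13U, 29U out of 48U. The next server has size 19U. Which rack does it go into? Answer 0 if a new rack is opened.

Racks with room: rack 5 (29U).
The first with room is rack 5.

5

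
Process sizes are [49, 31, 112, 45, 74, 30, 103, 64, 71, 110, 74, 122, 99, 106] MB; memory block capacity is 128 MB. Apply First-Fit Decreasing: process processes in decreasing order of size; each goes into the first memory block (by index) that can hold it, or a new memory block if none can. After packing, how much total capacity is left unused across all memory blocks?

190

Sorted descending: 122, 112, 110, 106, 103, 99, 74, 74, 71, 64, 49, 45, 31, 30.
memory block 1: place 122 MB, 6 MB left
memory block 2: place 112 MB, 16 MB left
memory block 3: place 110 MB, 18 MB left
memory block 4: place 106 MB, 22 MB left
memory block 5: place 103 MB, 25 MB left
memory block 6: place 99 MB, 29 MB left
memory block 7: place 74 MB, 54 MB left
memory block 8: place 74 MB, 54 MB left
memory block 9: place 71 MB, 57 MB left
memory block 10: place 64 MB, 64 MB left
memory block 7: place 49 MB, 5 MB left
memory block 8: place 45 MB, 9 MB left
memory block 9: place 31 MB, 26 MB left
memory block 10: place 30 MB, 34 MB left
10 memory blocks × 128 MB = 1280 MB; used 1090 MB; unused 190 MB.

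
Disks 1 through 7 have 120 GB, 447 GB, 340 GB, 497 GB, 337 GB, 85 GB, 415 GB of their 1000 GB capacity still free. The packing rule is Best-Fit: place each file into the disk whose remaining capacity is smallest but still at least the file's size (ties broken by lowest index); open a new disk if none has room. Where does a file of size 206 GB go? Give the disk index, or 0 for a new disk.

Disks with room: disk 2 (447 GB), disk 3 (340 GB), disk 4 (497 GB), disk 5 (337 GB), disk 7 (415 GB).
Tightest fit is disk 5 with 337 GB free.

5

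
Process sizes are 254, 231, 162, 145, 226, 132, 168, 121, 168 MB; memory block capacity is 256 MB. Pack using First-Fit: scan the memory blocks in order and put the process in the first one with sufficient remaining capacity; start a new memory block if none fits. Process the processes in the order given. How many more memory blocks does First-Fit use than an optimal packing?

0

First-Fit: [254] [231] [162] [145] [226] [132,121] [168] [168] → 8 memory blocks.
8 processes exceed 128 MB (half the capacity), and no two of those can share a memory block, so at least 8 memory blocks are needed.
So 8 is already optimal.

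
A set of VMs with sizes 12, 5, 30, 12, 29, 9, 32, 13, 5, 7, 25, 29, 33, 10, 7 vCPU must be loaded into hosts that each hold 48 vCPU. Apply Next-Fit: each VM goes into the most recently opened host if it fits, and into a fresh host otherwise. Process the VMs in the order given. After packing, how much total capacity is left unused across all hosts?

Put 12 vCPU in host 1; 36 vCPU remain.
Put 5 vCPU in host 1; 31 vCPU remain.
Put 30 vCPU in host 1; 1 vCPU remain.
Put 12 vCPU in host 2; 36 vCPU remain.
Put 29 vCPU in host 2; 7 vCPU remain.
Put 9 vCPU in host 3; 39 vCPU remain.
Put 32 vCPU in host 3; 7 vCPU remain.
Put 13 vCPU in host 4; 35 vCPU remain.
Put 5 vCPU in host 4; 30 vCPU remain.
Put 7 vCPU in host 4; 23 vCPU remain.
Put 25 vCPU in host 5; 23 vCPU remain.
Put 29 vCPU in host 6; 19 vCPU remain.
Put 33 vCPU in host 7; 15 vCPU remain.
Put 10 vCPU in host 7; 5 vCPU remain.
Put 7 vCPU in host 8; 41 vCPU remain.
8 hosts × 48 vCPU = 384 vCPU; used 258 vCPU; unused 126 vCPU.

126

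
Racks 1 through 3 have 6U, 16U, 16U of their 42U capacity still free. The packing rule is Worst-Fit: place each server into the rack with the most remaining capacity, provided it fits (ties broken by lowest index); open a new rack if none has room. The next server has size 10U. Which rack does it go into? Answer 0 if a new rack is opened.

2

Racks with room: rack 2 (16U), rack 3 (16U).
Most room is rack 2 with 16U free.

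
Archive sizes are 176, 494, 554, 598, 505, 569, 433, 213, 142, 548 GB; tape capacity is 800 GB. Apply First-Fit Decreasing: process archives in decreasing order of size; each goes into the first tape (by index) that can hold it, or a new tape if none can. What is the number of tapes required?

Sorted descending: 598, 569, 554, 548, 505, 494, 433, 213, 176, 142.
Put 598 GB in tape 1; 202 GB remain.
Put 569 GB in tape 2; 231 GB remain.
Put 554 GB in tape 3; 246 GB remain.
Put 548 GB in tape 4; 252 GB remain.
Put 505 GB in tape 5; 295 GB remain.
Put 494 GB in tape 6; 306 GB remain.
Put 433 GB in tape 7; 367 GB remain.
Put 213 GB in tape 2; 18 GB remain.
Put 176 GB in tape 1; 26 GB remain.
Put 142 GB in tape 3; 104 GB remain.
Final tapes: [598,176] [569,213] [554,142] [548] [505] [494] [433].

7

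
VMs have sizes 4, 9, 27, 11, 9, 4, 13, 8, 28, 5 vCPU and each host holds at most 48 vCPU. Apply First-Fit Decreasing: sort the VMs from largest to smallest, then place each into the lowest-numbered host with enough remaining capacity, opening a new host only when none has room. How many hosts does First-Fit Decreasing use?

3 hosts

Sorted descending: 28, 27, 13, 11, 9, 9, 8, 5, 4, 4.
host 1: place 28 vCPU, 20 vCPU left
host 2: place 27 vCPU, 21 vCPU left
host 1: place 13 vCPU, 7 vCPU left
host 2: place 11 vCPU, 10 vCPU left
host 2: place 9 vCPU, 1 vCPU left
host 3: place 9 vCPU, 39 vCPU left
host 3: place 8 vCPU, 31 vCPU left
host 1: place 5 vCPU, 2 vCPU left
host 3: place 4 vCPU, 27 vCPU left
host 3: place 4 vCPU, 23 vCPU left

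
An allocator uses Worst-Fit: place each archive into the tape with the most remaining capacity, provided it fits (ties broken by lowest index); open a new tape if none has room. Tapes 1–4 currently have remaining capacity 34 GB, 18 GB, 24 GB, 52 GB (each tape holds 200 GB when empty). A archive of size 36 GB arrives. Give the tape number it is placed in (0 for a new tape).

4

Tapes with room: tape 4 (52 GB).
Most room is tape 4 with 52 GB free.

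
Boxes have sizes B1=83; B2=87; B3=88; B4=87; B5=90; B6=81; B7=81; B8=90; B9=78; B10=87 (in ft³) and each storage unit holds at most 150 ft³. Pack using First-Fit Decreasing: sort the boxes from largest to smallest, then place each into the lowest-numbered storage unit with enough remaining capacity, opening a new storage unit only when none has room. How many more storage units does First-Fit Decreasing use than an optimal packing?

0

First-Fit Decreasing: [90] [90] [88] [87] [87] [87] [83] [81] [81] [78] → 10 storage units.
10 boxes exceed 75 ft³ (half the capacity), and no two of those can share a storage unit, so at least 10 storage units are needed.
So 10 is already optimal.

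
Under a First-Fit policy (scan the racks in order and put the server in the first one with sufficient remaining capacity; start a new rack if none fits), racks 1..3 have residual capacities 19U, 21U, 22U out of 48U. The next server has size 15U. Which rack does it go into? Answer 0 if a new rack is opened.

1

Racks with room: rack 1 (19U), rack 2 (21U), rack 3 (22U).
The first with room is rack 1.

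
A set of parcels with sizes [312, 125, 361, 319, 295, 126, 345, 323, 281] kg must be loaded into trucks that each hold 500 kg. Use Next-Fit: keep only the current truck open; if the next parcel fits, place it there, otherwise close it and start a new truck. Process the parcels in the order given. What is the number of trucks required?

312 kg → truck 1 (remaining 188 kg)
125 kg → truck 1 (remaining 63 kg)
361 kg → truck 2 (remaining 139 kg)
319 kg → truck 3 (remaining 181 kg)
295 kg → truck 4 (remaining 205 kg)
126 kg → truck 4 (remaining 79 kg)
345 kg → truck 5 (remaining 155 kg)
323 kg → truck 6 (remaining 177 kg)
281 kg → truck 7 (remaining 219 kg)
Final trucks: [312,125] [361] [319] [295,126] [345] [323] [281].

7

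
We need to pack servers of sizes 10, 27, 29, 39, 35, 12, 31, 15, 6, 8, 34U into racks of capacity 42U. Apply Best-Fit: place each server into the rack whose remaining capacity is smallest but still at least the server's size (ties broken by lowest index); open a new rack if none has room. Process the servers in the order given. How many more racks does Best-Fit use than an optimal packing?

Best-Fit: [10,27] [29,12] [39] [35,6] [31,8] [15] [34] → 7 racks.
Total size 246U; any packing needs at least ⌈246/42⌉ = 6 racks.
An optimal packing achieves that bound: [39] [35,6] [34,8] [31,10] [29,12] [27,15] → 6 racks.
Excess: 7 − 6 = 1.

1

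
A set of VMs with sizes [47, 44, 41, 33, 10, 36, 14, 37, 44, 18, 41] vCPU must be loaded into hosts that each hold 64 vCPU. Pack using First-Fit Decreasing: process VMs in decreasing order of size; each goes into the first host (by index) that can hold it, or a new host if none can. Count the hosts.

Sorted descending: 47, 44, 44, 41, 41, 37, 36, 33, 18, 14, 10.
Put 47 vCPU in host 1; 17 vCPU remain.
Put 44 vCPU in host 2; 20 vCPU remain.
Put 44 vCPU in host 3; 20 vCPU remain.
Put 41 vCPU in host 4; 23 vCPU remain.
Put 41 vCPU in host 5; 23 vCPU remain.
Put 37 vCPU in host 6; 27 vCPU remain.
Put 36 vCPU in host 7; 28 vCPU remain.
Put 33 vCPU in host 8; 31 vCPU remain.
Put 18 vCPU in host 2; 2 vCPU remain.
Put 14 vCPU in host 1; 3 vCPU remain.
Put 10 vCPU in host 3; 10 vCPU remain.

8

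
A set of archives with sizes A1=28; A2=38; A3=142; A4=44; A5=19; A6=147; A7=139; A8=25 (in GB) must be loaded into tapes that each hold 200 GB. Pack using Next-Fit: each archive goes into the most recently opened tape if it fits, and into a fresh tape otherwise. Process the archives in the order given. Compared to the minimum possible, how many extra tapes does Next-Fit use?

1

Next-Fit: [28,38] [142,44] [19,147] [139,25] → 4 tapes.
Total size 582 GB; any packing needs at least ⌈582/200⌉ = 3 tapes.
An optimal packing achieves that bound: [147,44] [142,38,19] [139,28,25] → 3 tapes.
Excess: 4 − 3 = 1.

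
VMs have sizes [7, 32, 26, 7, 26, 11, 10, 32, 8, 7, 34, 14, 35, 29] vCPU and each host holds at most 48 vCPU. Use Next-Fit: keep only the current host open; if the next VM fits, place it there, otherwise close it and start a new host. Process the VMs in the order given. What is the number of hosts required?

7 hosts

Put 7 vCPU in host 1; 41 vCPU remain.
Put 32 vCPU in host 1; 9 vCPU remain.
Put 26 vCPU in host 2; 22 vCPU remain.
Put 7 vCPU in host 2; 15 vCPU remain.
Put 26 vCPU in host 3; 22 vCPU remain.
Put 11 vCPU in host 3; 11 vCPU remain.
Put 10 vCPU in host 3; 1 vCPU remain.
Put 32 vCPU in host 4; 16 vCPU remain.
Put 8 vCPU in host 4; 8 vCPU remain.
Put 7 vCPU in host 4; 1 vCPU remain.
Put 34 vCPU in host 5; 14 vCPU remain.
Put 14 vCPU in host 5; 0 vCPU remain.
Put 35 vCPU in host 6; 13 vCPU remain.
Put 29 vCPU in host 7; 19 vCPU remain.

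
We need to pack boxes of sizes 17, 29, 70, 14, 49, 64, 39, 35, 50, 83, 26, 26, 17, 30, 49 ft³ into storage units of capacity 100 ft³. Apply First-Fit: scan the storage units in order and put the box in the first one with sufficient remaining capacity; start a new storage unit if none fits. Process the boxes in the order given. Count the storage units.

storage unit 1: place 17 ft³, 83 ft³ left
storage unit 1: place 29 ft³, 54 ft³ left
storage unit 2: place 70 ft³, 30 ft³ left
storage unit 1: place 14 ft³, 40 ft³ left
storage unit 3: place 49 ft³, 51 ft³ left
storage unit 4: place 64 ft³, 36 ft³ left
storage unit 1: place 39 ft³, 1 ft³ left
storage unit 3: place 35 ft³, 16 ft³ left
storage unit 5: place 50 ft³, 50 ft³ left
storage unit 6: place 83 ft³, 17 ft³ left
storage unit 2: place 26 ft³, 4 ft³ left
storage unit 4: place 26 ft³, 10 ft³ left
storage unit 5: place 17 ft³, 33 ft³ left
storage unit 5: place 30 ft³, 3 ft³ left
storage unit 7: place 49 ft³, 51 ft³ left
Final storage units: [17,29,14,39] [70,26] [49,35] [64,26] [50,17,30] [83] [49].

7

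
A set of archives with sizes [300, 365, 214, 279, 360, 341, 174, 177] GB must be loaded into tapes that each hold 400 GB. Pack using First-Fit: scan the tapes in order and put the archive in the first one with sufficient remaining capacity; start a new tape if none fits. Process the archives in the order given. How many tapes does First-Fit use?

7 tapes

300 GB → tape 1 (remaining 100 GB)
365 GB → tape 2 (remaining 35 GB)
214 GB → tape 3 (remaining 186 GB)
279 GB → tape 4 (remaining 121 GB)
360 GB → tape 5 (remaining 40 GB)
341 GB → tape 6 (remaining 59 GB)
174 GB → tape 3 (remaining 12 GB)
177 GB → tape 7 (remaining 223 GB)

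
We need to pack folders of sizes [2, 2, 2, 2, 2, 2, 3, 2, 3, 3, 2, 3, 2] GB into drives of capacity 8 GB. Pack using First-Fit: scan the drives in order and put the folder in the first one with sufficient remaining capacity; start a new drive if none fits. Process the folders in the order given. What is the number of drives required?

2 GB → drive 1 (remaining 6 GB)
2 GB → drive 1 (remaining 4 GB)
2 GB → drive 1 (remaining 2 GB)
2 GB → drive 1 (remaining 0 GB)
2 GB → drive 2 (remaining 6 GB)
2 GB → drive 2 (remaining 4 GB)
3 GB → drive 2 (remaining 1 GB)
2 GB → drive 3 (remaining 6 GB)
3 GB → drive 3 (remaining 3 GB)
3 GB → drive 3 (remaining 0 GB)
2 GB → drive 4 (remaining 6 GB)
3 GB → drive 4 (remaining 3 GB)
2 GB → drive 4 (remaining 1 GB)

4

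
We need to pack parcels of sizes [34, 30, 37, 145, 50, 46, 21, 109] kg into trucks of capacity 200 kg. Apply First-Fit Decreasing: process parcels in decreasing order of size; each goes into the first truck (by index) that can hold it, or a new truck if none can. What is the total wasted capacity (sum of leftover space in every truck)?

128

Sorted descending: 145, 109, 50, 46, 37, 34, 30, 21.
truck 1: place 145 kg, 55 kg left
truck 2: place 109 kg, 91 kg left
truck 1: place 50 kg, 5 kg left
truck 2: place 46 kg, 45 kg left
truck 2: place 37 kg, 8 kg left
truck 3: place 34 kg, 166 kg left
truck 3: place 30 kg, 136 kg left
truck 3: place 21 kg, 115 kg left
3 trucks × 200 kg = 600 kg; used 472 kg; unused 128 kg.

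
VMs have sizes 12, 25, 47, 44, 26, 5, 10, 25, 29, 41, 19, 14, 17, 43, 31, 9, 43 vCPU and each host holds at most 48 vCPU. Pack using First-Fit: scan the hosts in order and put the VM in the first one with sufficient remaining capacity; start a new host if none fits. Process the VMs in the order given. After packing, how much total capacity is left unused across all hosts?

Put 12 vCPU in host 1; 36 vCPU remain.
Put 25 vCPU in host 1; 11 vCPU remain.
Put 47 vCPU in host 2; 1 vCPU remain.
Put 44 vCPU in host 3; 4 vCPU remain.
Put 26 vCPU in host 4; 22 vCPU remain.
Put 5 vCPU in host 1; 6 vCPU remain.
Put 10 vCPU in host 4; 12 vCPU remain.
Put 25 vCPU in host 5; 23 vCPU remain.
Put 29 vCPU in host 6; 19 vCPU remain.
Put 41 vCPU in host 7; 7 vCPU remain.
Put 19 vCPU in host 5; 4 vCPU remain.
Put 14 vCPU in host 6; 5 vCPU remain.
Put 17 vCPU in host 8; 31 vCPU remain.
Put 43 vCPU in host 9; 5 vCPU remain.
Put 31 vCPU in host 8; 0 vCPU remain.
Put 9 vCPU in host 4; 3 vCPU remain.
Put 43 vCPU in host 10; 5 vCPU remain.
10 hosts × 48 vCPU = 480 vCPU; used 440 vCPU; unused 40 vCPU.

40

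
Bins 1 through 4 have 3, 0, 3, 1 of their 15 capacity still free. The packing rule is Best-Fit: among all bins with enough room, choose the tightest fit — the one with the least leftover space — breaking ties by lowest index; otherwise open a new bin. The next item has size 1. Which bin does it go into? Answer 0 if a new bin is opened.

4

Bins with room: bin 1 (3), bin 3 (3), bin 4 (1).
Tightest fit is bin 4 with 1 free.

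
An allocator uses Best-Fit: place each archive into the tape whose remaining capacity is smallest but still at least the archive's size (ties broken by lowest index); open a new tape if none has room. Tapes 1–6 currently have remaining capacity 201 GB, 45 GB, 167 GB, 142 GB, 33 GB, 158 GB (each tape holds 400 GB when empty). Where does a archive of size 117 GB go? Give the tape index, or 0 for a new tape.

4

Tapes with room: tape 1 (201 GB), tape 3 (167 GB), tape 4 (142 GB), tape 6 (158 GB).
Tightest fit is tape 4 with 142 GB free.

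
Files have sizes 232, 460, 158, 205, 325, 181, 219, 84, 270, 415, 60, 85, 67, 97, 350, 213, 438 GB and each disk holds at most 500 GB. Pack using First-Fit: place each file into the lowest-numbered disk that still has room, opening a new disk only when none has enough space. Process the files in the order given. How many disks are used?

232 GB → disk 1 (remaining 268 GB)
460 GB → disk 2 (remaining 40 GB)
158 GB → disk 1 (remaining 110 GB)
205 GB → disk 3 (remaining 295 GB)
325 GB → disk 4 (remaining 175 GB)
181 GB → disk 3 (remaining 114 GB)
219 GB → disk 5 (remaining 281 GB)
84 GB → disk 1 (remaining 26 GB)
270 GB → disk 5 (remaining 11 GB)
415 GB → disk 6 (remaining 85 GB)
60 GB → disk 3 (remaining 54 GB)
85 GB → disk 4 (remaining 90 GB)
67 GB → disk 4 (remaining 23 GB)
97 GB → disk 7 (remaining 403 GB)
350 GB → disk 7 (remaining 53 GB)
213 GB → disk 8 (remaining 287 GB)
438 GB → disk 9 (remaining 62 GB)
Final disks: [232,158,84] [460] [205,181,60] [325,85,67] [219,270] [415] [97,350] [213] [438].

9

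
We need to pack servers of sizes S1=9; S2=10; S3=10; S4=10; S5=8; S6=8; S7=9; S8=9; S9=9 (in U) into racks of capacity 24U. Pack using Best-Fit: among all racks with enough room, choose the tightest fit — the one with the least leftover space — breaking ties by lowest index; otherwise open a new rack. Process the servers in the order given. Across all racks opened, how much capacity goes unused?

38

rack 1: place S1 (9U), 15U left
rack 1: place S2 (10U), 5U left
rack 2: place S3 (10U), 14U left
rack 2: place S4 (10U), 4U left
rack 3: place S5 (8U), 16U left
rack 3: place S6 (8U), 8U left
rack 4: place S7 (9U), 15U left
rack 4: place S8 (9U), 6U left
rack 5: place S9 (9U), 15U left
5 racks × 24U = 120U; used 82U; unused 38U.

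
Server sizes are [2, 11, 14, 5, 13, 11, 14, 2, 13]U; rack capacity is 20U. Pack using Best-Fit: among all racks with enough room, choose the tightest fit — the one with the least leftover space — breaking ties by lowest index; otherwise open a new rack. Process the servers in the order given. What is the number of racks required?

rack 1: place 2U, 18U left
rack 1: place 11U, 7U left
rack 2: place 14U, 6U left
rack 2: place 5U, 1U left
rack 3: place 13U, 7U left
rack 4: place 11U, 9U left
rack 5: place 14U, 6U left
rack 5: place 2U, 4U left
rack 6: place 13U, 7U left

6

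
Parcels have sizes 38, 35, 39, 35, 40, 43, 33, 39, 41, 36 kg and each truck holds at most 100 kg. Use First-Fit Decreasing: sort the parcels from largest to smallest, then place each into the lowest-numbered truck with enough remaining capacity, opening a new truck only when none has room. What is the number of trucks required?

5

Sorted descending: 43, 41, 40, 39, 39, 38, 36, 35, 35, 33.
truck 1: place 43 kg, 57 kg left
truck 1: place 41 kg, 16 kg left
truck 2: place 40 kg, 60 kg left
truck 2: place 39 kg, 21 kg left
truck 3: place 39 kg, 61 kg left
truck 3: place 38 kg, 23 kg left
truck 4: place 36 kg, 64 kg left
truck 4: place 35 kg, 29 kg left
truck 5: place 35 kg, 65 kg left
truck 5: place 33 kg, 32 kg left
Final trucks: [43,41] [40,39] [39,38] [36,35] [35,33].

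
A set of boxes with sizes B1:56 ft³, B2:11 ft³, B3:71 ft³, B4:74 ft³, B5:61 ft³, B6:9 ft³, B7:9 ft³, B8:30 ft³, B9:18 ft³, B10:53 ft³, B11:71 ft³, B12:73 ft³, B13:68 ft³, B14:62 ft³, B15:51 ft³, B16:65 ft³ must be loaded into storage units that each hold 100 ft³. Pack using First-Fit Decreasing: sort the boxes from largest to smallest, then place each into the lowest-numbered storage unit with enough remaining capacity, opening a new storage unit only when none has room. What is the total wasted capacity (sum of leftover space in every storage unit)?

318

Sorted descending: 74, 73, 71, 71, 68, 65, 62, 61, 56, 53, 51, 30, 18, 11, 9, 9.
74 ft³ → storage unit 1 (remaining 26 ft³)
73 ft³ → storage unit 2 (remaining 27 ft³)
71 ft³ → storage unit 3 (remaining 29 ft³)
71 ft³ → storage unit 4 (remaining 29 ft³)
68 ft³ → storage unit 5 (remaining 32 ft³)
65 ft³ → storage unit 6 (remaining 35 ft³)
62 ft³ → storage unit 7 (remaining 38 ft³)
61 ft³ → storage unit 8 (remaining 39 ft³)
56 ft³ → storage unit 9 (remaining 44 ft³)
53 ft³ → storage unit 10 (remaining 47 ft³)
51 ft³ → storage unit 11 (remaining 49 ft³)
30 ft³ → storage unit 5 (remaining 2 ft³)
18 ft³ → storage unit 1 (remaining 8 ft³)
11 ft³ → storage unit 2 (remaining 16 ft³)
9 ft³ → storage unit 2 (remaining 7 ft³)
9 ft³ → storage unit 3 (remaining 20 ft³)
11 storage units × 100 ft³ = 1100 ft³; used 782 ft³; unused 318 ft³.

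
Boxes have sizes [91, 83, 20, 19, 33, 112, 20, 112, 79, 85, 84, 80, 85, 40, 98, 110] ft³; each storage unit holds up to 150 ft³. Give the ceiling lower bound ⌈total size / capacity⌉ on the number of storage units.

8 storage units

Total size = 91 + 83 + 20 + 19 + 33 + 112 + 20 + 112 + 79 + 85 + 84 + 80 + 85 + 40 + 98 + 110 = 1151 ft³.
⌈1151 / 150⌉ = 8.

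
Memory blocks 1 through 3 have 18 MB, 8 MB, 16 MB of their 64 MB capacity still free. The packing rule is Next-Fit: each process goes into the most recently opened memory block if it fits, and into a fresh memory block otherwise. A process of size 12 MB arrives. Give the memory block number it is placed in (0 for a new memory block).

3

Next-Fit only looks at memory block 3, which has 16 MB free.
12 MB fits there.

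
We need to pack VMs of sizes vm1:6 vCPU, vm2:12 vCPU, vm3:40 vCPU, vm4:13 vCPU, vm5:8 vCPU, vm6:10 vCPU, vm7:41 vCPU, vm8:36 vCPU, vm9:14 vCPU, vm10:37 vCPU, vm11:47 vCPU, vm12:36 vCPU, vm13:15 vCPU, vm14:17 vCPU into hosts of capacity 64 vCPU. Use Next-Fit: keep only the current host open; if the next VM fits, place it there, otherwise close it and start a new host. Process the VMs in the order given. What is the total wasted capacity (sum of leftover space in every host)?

180

Put vm1 (6 vCPU) in host 1; 58 vCPU remain.
Put vm2 (12 vCPU) in host 1; 46 vCPU remain.
Put vm3 (40 vCPU) in host 1; 6 vCPU remain.
Put vm4 (13 vCPU) in host 2; 51 vCPU remain.
Put vm5 (8 vCPU) in host 2; 43 vCPU remain.
Put vm6 (10 vCPU) in host 2; 33 vCPU remain.
Put vm7 (41 vCPU) in host 3; 23 vCPU remain.
Put vm8 (36 vCPU) in host 4; 28 vCPU remain.
Put vm9 (14 vCPU) in host 4; 14 vCPU remain.
Put vm10 (37 vCPU) in host 5; 27 vCPU remain.
Put vm11 (47 vCPU) in host 6; 17 vCPU remain.
Put vm12 (36 vCPU) in host 7; 28 vCPU remain.
Put vm13 (15 vCPU) in host 7; 13 vCPU remain.
Put vm14 (17 vCPU) in host 8; 47 vCPU remain.
8 hosts × 64 vCPU = 512 vCPU; used 332 vCPU; unused 180 vCPU.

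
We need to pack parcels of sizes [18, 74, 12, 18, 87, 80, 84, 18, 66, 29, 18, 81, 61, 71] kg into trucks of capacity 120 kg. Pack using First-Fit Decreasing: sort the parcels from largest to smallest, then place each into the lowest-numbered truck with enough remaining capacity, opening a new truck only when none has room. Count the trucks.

Sorted descending: 87, 84, 81, 80, 74, 71, 66, 61, 29, 18, 18, 18, 18, 12.
87 kg → truck 1 (remaining 33 kg)
84 kg → truck 2 (remaining 36 kg)
81 kg → truck 3 (remaining 39 kg)
80 kg → truck 4 (remaining 40 kg)
74 kg → truck 5 (remaining 46 kg)
71 kg → truck 6 (remaining 49 kg)
66 kg → truck 7 (remaining 54 kg)
61 kg → truck 8 (remaining 59 kg)
29 kg → truck 1 (remaining 4 kg)
18 kg → truck 2 (remaining 18 kg)
18 kg → truck 2 (remaining 0 kg)
18 kg → truck 3 (remaining 21 kg)
18 kg → truck 3 (remaining 3 kg)
12 kg → truck 4 (remaining 28 kg)
Final trucks: [87,29] [84,18,18] [81,18,18] [80,12] [74] [71] [66] [61].

8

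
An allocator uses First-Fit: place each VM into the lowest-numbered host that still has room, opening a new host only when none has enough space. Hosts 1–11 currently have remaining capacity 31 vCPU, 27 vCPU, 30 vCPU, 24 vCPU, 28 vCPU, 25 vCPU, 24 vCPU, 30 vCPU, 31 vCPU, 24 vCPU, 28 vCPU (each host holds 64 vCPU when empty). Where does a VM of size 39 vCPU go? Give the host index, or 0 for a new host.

0

No host has ≥ 39 vCPU free, so a new host is opened.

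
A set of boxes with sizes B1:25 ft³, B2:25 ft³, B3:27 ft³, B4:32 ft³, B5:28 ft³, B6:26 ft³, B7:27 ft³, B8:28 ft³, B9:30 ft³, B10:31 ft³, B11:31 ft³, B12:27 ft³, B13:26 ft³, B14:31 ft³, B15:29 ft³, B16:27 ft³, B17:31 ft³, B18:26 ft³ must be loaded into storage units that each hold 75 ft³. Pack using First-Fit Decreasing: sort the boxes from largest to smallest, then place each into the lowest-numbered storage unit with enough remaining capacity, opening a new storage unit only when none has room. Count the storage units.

Sorted descending: 32, 31, 31, 31, 31, 30, 29, 28, 28, 27, 27, 27, 27, 26, 26, 26, 25, 25.
Put 32 ft³ in storage unit 1; 43 ft³ remain.
Put 31 ft³ in storage unit 1; 12 ft³ remain.
Put 31 ft³ in storage unit 2; 44 ft³ remain.
Put 31 ft³ in storage unit 2; 13 ft³ remain.
Put 31 ft³ in storage unit 3; 44 ft³ remain.
Put 30 ft³ in storage unit 3; 14 ft³ remain.
Put 29 ft³ in storage unit 4; 46 ft³ remain.
Put 28 ft³ in storage unit 4; 18 ft³ remain.
Put 28 ft³ in storage unit 5; 47 ft³ remain.
Put 27 ft³ in storage unit 5; 20 ft³ remain.
Put 27 ft³ in storage unit 6; 48 ft³ remain.
Put 27 ft³ in storage unit 6; 21 ft³ remain.
Put 27 ft³ in storage unit 7; 48 ft³ remain.
Put 26 ft³ in storage unit 7; 22 ft³ remain.
Put 26 ft³ in storage unit 8; 49 ft³ remain.
Put 26 ft³ in storage unit 8; 23 ft³ remain.
Put 25 ft³ in storage unit 9; 50 ft³ remain.
Put 25 ft³ in storage unit 9; 25 ft³ remain.

9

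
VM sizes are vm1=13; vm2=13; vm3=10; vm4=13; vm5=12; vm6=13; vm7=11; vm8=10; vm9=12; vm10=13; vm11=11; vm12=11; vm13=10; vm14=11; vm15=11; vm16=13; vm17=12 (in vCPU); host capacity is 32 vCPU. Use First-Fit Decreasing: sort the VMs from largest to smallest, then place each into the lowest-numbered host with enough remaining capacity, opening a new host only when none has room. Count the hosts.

Sorted descending: 13, 13, 13, 13, 13, 13, 12, 12, 12, 11, 11, 11, 11, 11, 10, 10, 10.
13 vCPU → host 1 (remaining 19 vCPU)
13 vCPU → host 1 (remaining 6 vCPU)
13 vCPU → host 2 (remaining 19 vCPU)
13 vCPU → host 2 (remaining 6 vCPU)
13 vCPU → host 3 (remaining 19 vCPU)
13 vCPU → host 3 (remaining 6 vCPU)
12 vCPU → host 4 (remaining 20 vCPU)
12 vCPU → host 4 (remaining 8 vCPU)
12 vCPU → host 5 (remaining 20 vCPU)
11 vCPU → host 5 (remaining 9 vCPU)
11 vCPU → host 6 (remaining 21 vCPU)
11 vCPU → host 6 (remaining 10 vCPU)
11 vCPU → host 7 (remaining 21 vCPU)
11 vCPU → host 7 (remaining 10 vCPU)
10 vCPU → host 6 (remaining 0 vCPU)
10 vCPU → host 7 (remaining 0 vCPU)
10 vCPU → host 8 (remaining 22 vCPU)
Final hosts: [13,13] [13,13] [13,13] [12,12] [12,11] [11,11,10] [11,11,10] [10].

8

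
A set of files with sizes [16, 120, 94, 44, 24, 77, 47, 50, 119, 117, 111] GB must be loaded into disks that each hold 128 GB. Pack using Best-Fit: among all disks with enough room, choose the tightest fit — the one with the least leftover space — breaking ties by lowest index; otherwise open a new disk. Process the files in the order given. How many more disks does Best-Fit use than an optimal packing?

0

Best-Fit: [16,94] [120] [44,24,50] [77,47] [119] [117] [111] → 7 disks.
Total size 819 GB; any packing needs at least ⌈819/128⌉ = 7 disks.
So 7 is already optimal.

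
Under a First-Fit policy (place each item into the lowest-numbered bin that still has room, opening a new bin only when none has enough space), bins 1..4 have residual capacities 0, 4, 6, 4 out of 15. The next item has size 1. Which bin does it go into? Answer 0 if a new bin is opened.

2

Bins with room: bin 2 (4), bin 3 (6), bin 4 (4).
The first with room is bin 2.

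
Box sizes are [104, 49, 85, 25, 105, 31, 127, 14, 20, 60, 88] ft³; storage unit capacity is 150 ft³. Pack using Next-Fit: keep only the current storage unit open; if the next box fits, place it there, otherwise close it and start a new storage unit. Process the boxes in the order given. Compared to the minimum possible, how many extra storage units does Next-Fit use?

Next-Fit: [104] [49,85] [25,105] [31] [127,14] [20,60] [88] → 7 storage units.
Total size 708 ft³; any packing needs at least ⌈708/150⌉ = 5 storage units.
An optimal packing achieves that bound: [127,20] [105,31,14] [104,25] [88,60] [85,49] → 5 storage units.
Excess: 7 − 5 = 2.

2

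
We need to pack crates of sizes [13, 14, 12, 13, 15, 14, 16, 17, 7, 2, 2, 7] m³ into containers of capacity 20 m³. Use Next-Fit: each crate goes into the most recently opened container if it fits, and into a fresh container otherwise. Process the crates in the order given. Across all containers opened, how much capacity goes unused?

48

Put 13 m³ in container 1; 7 m³ remain.
Put 14 m³ in container 2; 6 m³ remain.
Put 12 m³ in container 3; 8 m³ remain.
Put 13 m³ in container 4; 7 m³ remain.
Put 15 m³ in container 5; 5 m³ remain.
Put 14 m³ in container 6; 6 m³ remain.
Put 16 m³ in container 7; 4 m³ remain.
Put 17 m³ in container 8; 3 m³ remain.
Put 7 m³ in container 9; 13 m³ remain.
Put 2 m³ in container 9; 11 m³ remain.
Put 2 m³ in container 9; 9 m³ remain.
Put 7 m³ in container 9; 2 m³ remain.
9 containers × 20 m³ = 180 m³; used 132 m³; unused 48 m³.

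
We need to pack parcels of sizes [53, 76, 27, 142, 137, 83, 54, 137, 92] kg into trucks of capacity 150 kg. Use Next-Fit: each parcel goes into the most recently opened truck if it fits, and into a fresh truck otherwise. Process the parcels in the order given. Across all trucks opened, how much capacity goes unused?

249

53 kg → truck 1 (remaining 97 kg)
76 kg → truck 1 (remaining 21 kg)
27 kg → truck 2 (remaining 123 kg)
142 kg → truck 3 (remaining 8 kg)
137 kg → truck 4 (remaining 13 kg)
83 kg → truck 5 (remaining 67 kg)
54 kg → truck 5 (remaining 13 kg)
137 kg → truck 6 (remaining 13 kg)
92 kg → truck 7 (remaining 58 kg)
7 trucks × 150 kg = 1050 kg; used 801 kg; unused 249 kg.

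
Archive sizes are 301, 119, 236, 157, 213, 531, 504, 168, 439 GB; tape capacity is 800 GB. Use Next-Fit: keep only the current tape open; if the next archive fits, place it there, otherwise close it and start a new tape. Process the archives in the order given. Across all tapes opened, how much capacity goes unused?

1332

Put 301 GB in tape 1; 499 GB remain.
Put 119 GB in tape 1; 380 GB remain.
Put 236 GB in tape 1; 144 GB remain.
Put 157 GB in tape 2; 643 GB remain.
Put 213 GB in tape 2; 430 GB remain.
Put 531 GB in tape 3; 269 GB remain.
Put 504 GB in tape 4; 296 GB remain.
Put 168 GB in tape 4; 128 GB remain.
Put 439 GB in tape 5; 361 GB remain.
5 tapes × 800 GB = 4000 GB; used 2668 GB; unused 1332 GB.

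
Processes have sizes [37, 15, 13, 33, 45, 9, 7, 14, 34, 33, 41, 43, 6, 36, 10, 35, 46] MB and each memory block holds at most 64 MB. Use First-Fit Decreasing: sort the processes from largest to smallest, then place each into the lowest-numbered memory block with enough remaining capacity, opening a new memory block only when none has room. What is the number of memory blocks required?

Sorted descending: 46, 45, 43, 41, 37, 36, 35, 34, 33, 33, 15, 14, 13, 10, 9, 7, 6.
46 MB → memory block 1 (remaining 18 MB)
45 MB → memory block 2 (remaining 19 MB)
43 MB → memory block 3 (remaining 21 MB)
41 MB → memory block 4 (remaining 23 MB)
37 MB → memory block 5 (remaining 27 MB)
36 MB → memory block 6 (remaining 28 MB)
35 MB → memory block 7 (remaining 29 MB)
34 MB → memory block 8 (remaining 30 MB)
33 MB → memory block 9 (remaining 31 MB)
33 MB → memory block 10 (remaining 31 MB)
15 MB → memory block 1 (remaining 3 MB)
14 MB → memory block 2 (remaining 5 MB)
13 MB → memory block 3 (remaining 8 MB)
10 MB → memory block 4 (remaining 13 MB)
9 MB → memory block 4 (remaining 4 MB)
7 MB → memory block 3 (remaining 1 MB)
6 MB → memory block 5 (remaining 21 MB)

10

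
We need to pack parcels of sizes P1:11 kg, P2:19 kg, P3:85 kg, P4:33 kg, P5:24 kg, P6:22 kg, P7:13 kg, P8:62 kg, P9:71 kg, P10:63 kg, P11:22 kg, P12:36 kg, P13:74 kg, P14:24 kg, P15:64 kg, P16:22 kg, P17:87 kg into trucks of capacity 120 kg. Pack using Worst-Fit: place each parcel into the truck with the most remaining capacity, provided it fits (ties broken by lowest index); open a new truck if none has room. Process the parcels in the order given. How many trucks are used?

8 trucks

P1 (11 kg) → truck 1 (remaining 109 kg)
P2 (19 kg) → truck 1 (remaining 90 kg)
P3 (85 kg) → truck 1 (remaining 5 kg)
P4 (33 kg) → truck 2 (remaining 87 kg)
P5 (24 kg) → truck 2 (remaining 63 kg)
P6 (22 kg) → truck 2 (remaining 41 kg)
P7 (13 kg) → truck 2 (remaining 28 kg)
P8 (62 kg) → truck 3 (remaining 58 kg)
P9 (71 kg) → truck 4 (remaining 49 kg)
P10 (63 kg) → truck 5 (remaining 57 kg)
P11 (22 kg) → truck 3 (remaining 36 kg)
P12 (36 kg) → truck 5 (remaining 21 kg)
P13 (74 kg) → truck 6 (remaining 46 kg)
P14 (24 kg) → truck 4 (remaining 25 kg)
P15 (64 kg) → truck 7 (remaining 56 kg)
P16 (22 kg) → truck 7 (remaining 34 kg)
P17 (87 kg) → truck 8 (remaining 33 kg)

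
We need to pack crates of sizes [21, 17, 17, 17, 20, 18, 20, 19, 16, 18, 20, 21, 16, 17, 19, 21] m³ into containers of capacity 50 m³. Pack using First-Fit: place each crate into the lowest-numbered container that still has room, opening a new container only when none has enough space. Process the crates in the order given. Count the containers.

21 m³ → container 1 (remaining 29 m³)
17 m³ → container 1 (remaining 12 m³)
17 m³ → container 2 (remaining 33 m³)
17 m³ → container 2 (remaining 16 m³)
20 m³ → container 3 (remaining 30 m³)
18 m³ → container 3 (remaining 12 m³)
20 m³ → container 4 (remaining 30 m³)
19 m³ → container 4 (remaining 11 m³)
16 m³ → container 2 (remaining 0 m³)
18 m³ → container 5 (remaining 32 m³)
20 m³ → container 5 (remaining 12 m³)
21 m³ → container 6 (remaining 29 m³)
16 m³ → container 6 (remaining 13 m³)
17 m³ → container 7 (remaining 33 m³)
19 m³ → container 7 (remaining 14 m³)
21 m³ → container 8 (remaining 29 m³)
Final containers: [21,17] [17,17,16] [20,18] [20,19] [18,20] [21,16] [17,19] [21].

8 containers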